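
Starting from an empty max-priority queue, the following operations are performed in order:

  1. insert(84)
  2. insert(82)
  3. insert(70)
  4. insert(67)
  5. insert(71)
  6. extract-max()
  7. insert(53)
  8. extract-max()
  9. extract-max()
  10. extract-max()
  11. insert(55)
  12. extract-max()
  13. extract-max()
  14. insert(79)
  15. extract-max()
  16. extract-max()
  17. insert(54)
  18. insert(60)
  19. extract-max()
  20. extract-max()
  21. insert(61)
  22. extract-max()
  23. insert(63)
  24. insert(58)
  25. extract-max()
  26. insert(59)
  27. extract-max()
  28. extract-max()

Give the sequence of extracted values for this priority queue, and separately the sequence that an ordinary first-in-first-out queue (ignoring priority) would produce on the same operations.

insert 84 → {84}
insert 82 → {84, 82}
insert 70 → {84, 82, 70}
insert 67 → {84, 82, 70, 67}
insert 71 → {84, 82, 71, 70, 67}
extract-max → 84; now {82, 71, 70, 67}
insert 53 → {82, 71, 70, 67, 53}
extract-max → 82; now {71, 70, 67, 53}
extract-max → 71; now {70, 67, 53}
extract-max → 70; now {67, 53}
insert 55 → {67, 55, 53}
extract-max → 67; now {55, 53}
extract-max → 55; now {53}
insert 79 → {79, 53}
extract-max → 79; now {53}
extract-max → 53; now {}
insert 54 → {54}
insert 60 → {60, 54}
extract-max → 60; now {54}
extract-max → 54; now {}
insert 61 → {61}
extract-max → 61; now {}
insert 63 → {63}
insert 58 → {63, 58}
extract-max → 63; now {58}
insert 59 → {59, 58}
extract-max → 59; now {58}
extract-max → 58; now {}

priority queue: [84, 82, 71, 70, 67, 55, 79, 53, 60, 54, 61, 63, 59, 58]; FIFO queue: [84, 82, 70, 67, 71, 53, 55, 79, 54, 60, 61, 63, 58, 59]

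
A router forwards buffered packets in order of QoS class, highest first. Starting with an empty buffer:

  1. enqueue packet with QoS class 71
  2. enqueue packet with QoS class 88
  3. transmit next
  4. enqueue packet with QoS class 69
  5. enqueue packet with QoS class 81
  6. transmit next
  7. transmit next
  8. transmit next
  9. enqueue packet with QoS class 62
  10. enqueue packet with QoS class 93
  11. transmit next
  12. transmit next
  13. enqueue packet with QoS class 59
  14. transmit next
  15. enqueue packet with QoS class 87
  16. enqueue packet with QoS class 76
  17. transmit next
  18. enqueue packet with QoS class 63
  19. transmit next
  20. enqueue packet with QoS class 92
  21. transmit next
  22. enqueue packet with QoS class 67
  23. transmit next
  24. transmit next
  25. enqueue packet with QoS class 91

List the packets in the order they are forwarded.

88 → 81 → 71 → 69 → 93 → 62 → 59 → 87 → 76 → 92 → 67 → 63

insert 71 → {71}
insert 88 → {88, 71}
transmit next → 88; now {71}
insert 69 → {71, 69}
insert 81 → {81, 71, 69}
transmit next → 81; now {71, 69}
transmit next → 71; now {69}
transmit next → 69; now {}
insert 62 → {62}
insert 93 → {93, 62}
transmit next → 93; now {62}
transmit next → 62; now {}
insert 59 → {59}
transmit next → 59; now {}
insert 87 → {87}
insert 76 → {87, 76}
transmit next → 87; now {76}
insert 63 → {76, 63}
transmit next → 76; now {63}
insert 92 → {92, 63}
transmit next → 92; now {63}
insert 67 → {67, 63}
transmit next → 67; now {63}
transmit next → 63; now {}
insert 91 → {91}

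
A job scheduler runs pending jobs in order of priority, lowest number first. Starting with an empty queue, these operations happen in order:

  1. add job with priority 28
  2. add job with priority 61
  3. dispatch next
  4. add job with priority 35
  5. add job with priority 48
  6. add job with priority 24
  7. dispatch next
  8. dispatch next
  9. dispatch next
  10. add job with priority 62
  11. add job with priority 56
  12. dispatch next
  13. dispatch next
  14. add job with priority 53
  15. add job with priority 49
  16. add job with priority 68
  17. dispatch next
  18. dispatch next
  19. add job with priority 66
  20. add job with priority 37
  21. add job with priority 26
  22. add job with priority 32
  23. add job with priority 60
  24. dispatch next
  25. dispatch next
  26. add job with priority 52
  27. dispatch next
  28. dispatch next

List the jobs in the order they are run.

28, 24, 35, 48, 56, 61, 49, 53, 26, 32, 37, 52

insert 28 → {28}
insert 61 → {28, 61}
dispatch next → 28; now {61}
insert 35 → {35, 61}
insert 48 → {35, 48, 61}
insert 24 → {24, 35, 48, 61}
dispatch next → 24; now {35, 48, 61}
dispatch next → 35; now {48, 61}
dispatch next → 48; now {61}
insert 62 → {61, 62}
insert 56 → {56, 61, 62}
dispatch next → 56; now {61, 62}
dispatch next → 61; now {62}
insert 53 → {53, 62}
insert 49 → {49, 53, 62}
insert 68 → {49, 53, 62, 68}
dispatch next → 49; now {53, 62, 68}
dispatch next → 53; now {62, 68}
insert 66 → {62, 66, 68}
insert 37 → {37, 62, 66, 68}
insert 26 → {26, 37, 62, 66, 68}
insert 32 → {26, 32, 37, 62, 66, 68}
insert 60 → {26, 32, 37, 60, 62, 66, 68}
dispatch next → 26; now {32, 37, 60, 62, 66, 68}
dispatch next → 32; now {37, 60, 62, 66, 68}
insert 52 → {37, 52, 60, 62, 66, 68}
dispatch next → 37; now {52, 60, 62, 66, 68}
dispatch next → 52; now {60, 62, 66, 68}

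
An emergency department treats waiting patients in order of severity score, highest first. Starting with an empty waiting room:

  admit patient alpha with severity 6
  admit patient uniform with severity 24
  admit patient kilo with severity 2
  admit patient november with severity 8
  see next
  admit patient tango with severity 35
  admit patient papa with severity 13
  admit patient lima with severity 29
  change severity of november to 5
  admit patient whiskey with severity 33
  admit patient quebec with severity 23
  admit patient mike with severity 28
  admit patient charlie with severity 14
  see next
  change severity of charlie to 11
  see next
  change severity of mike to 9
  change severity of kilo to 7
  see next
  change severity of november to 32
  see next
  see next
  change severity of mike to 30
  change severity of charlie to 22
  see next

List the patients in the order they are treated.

add alpha (severity 6) → {alpha:6}
add uniform (severity 24) → {uniform:24, alpha:6}
add kilo (severity 2) → {uniform:24, alpha:6, kilo:2}
add november (severity 8) → {uniform:24, november:8, alpha:6, kilo:2}
see next → uniform; now {november:8, alpha:6, kilo:2}
add tango (severity 35) → {tango:35, november:8, alpha:6, kilo:2}
add papa (severity 13) → {tango:35, papa:13, november:8, alpha:6, kilo:2}
add lima (severity 29) → {tango:35, lima:29, papa:13, november:8, alpha:6, kilo:2}
update november to severity 5 → {tango:35, lima:29, papa:13, alpha:6, november:5, kilo:2}
add whiskey (severity 33) → {tango:35, whiskey:33, lima:29, papa:13, alpha:6, november:5, kilo:2}
add quebec (severity 23) → {tango:35, whiskey:33, lima:29, quebec:23, papa:13, alpha:6, november:5, kilo:2}
add mike (severity 28) → {tango:35, whiskey:33, lima:29, mike:28, quebec:23, papa:13, alpha:6, november:5, kilo:2}
add charlie (severity 14) → {tango:35, whiskey:33, lima:29, mike:28, quebec:23, charlie:14, papa:13, alpha:6, november:5, kilo:2}
see next → tango; now {whiskey:33, lima:29, mike:28, quebec:23, charlie:14, papa:13, alpha:6, november:5, kilo:2}
update charlie to severity 11 → {whiskey:33, lima:29, mike:28, quebec:23, papa:13, charlie:11, alpha:6, november:5, kilo:2}
see next → whiskey; now {lima:29, mike:28, quebec:23, papa:13, charlie:11, alpha:6, november:5, kilo:2}
update mike to severity 9 → {lima:29, quebec:23, papa:13, charlie:11, mike:9, alpha:6, november:5, kilo:2}
update kilo to severity 7 → {lima:29, quebec:23, papa:13, charlie:11, mike:9, kilo:7, alpha:6, november:5}
see next → lima; now {quebec:23, papa:13, charlie:11, mike:9, kilo:7, alpha:6, november:5}
update november to severity 32 → {november:32, quebec:23, papa:13, charlie:11, mike:9, kilo:7, alpha:6}
see next → november; now {quebec:23, papa:13, charlie:11, mike:9, kilo:7, alpha:6}
see next → quebec; now {papa:13, charlie:11, mike:9, kilo:7, alpha:6}
update mike to severity 30 → {mike:30, papa:13, charlie:11, kilo:7, alpha:6}
update charlie to severity 22 → {mike:30, charlie:22, papa:13, kilo:7, alpha:6}
see next → mike; now {charlie:22, papa:13, kilo:7, alpha:6}

uniform, tango, whiskey, lima, november, quebec, mike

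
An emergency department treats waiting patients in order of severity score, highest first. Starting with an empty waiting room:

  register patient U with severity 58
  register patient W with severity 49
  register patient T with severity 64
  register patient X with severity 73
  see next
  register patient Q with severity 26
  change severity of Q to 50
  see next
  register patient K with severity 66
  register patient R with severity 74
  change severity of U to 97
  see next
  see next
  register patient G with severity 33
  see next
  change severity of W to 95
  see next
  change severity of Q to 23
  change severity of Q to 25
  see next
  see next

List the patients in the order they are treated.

add U (severity 58) → {U:58}
add W (severity 49) → {U:58, W:49}
add T (severity 64) → {T:64, U:58, W:49}
add X (severity 73) → {X:73, T:64, U:58, W:49}
see next → X; now {T:64, U:58, W:49}
add Q (severity 26) → {T:64, U:58, W:49, Q:26}
update Q to severity 50 → {T:64, U:58, Q:50, W:49}
see next → T; now {U:58, Q:50, W:49}
add K (severity 66) → {K:66, U:58, Q:50, W:49}
add R (severity 74) → {R:74, K:66, U:58, Q:50, W:49}
update U to severity 97 → {U:97, R:74, K:66, Q:50, W:49}
see next → U; now {R:74, K:66, Q:50, W:49}
see next → R; now {K:66, Q:50, W:49}
add G (severity 33) → {K:66, Q:50, W:49, G:33}
see next → K; now {Q:50, W:49, G:33}
update W to severity 95 → {W:95, Q:50, G:33}
see next → W; now {Q:50, G:33}
update Q to severity 23 → {G:33, Q:23}
update Q to severity 25 → {G:33, Q:25}
see next → G; now {Q:25}
see next → Q; now {}

X, T, U, R, K, W, G, Q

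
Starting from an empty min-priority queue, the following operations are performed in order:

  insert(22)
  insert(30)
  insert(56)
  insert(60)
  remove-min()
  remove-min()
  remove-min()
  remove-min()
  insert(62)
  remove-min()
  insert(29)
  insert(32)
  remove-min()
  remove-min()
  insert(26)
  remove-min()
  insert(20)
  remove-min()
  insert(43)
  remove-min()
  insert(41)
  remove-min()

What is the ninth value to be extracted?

20

insert 22 → {22}
insert 30 → {22, 30}
insert 56 → {22, 30, 56}
insert 60 → {22, 30, 56, 60}
remove-min → 22; now {30, 56, 60}
remove-min → 30; now {56, 60}
remove-min → 56; now {60}
remove-min → 60; now {}
insert 62 → {62}
remove-min → 62; now {}
insert 29 → {29}
insert 32 → {29, 32}
remove-min → 29; now {32}
remove-min → 32; now {}
insert 26 → {26}
remove-min → 26; now {}
insert 20 → {20}
remove-min → 20; now {}
insert 43 → {43}
remove-min → 43; now {}
insert 41 → {41}
remove-min → 41; now {}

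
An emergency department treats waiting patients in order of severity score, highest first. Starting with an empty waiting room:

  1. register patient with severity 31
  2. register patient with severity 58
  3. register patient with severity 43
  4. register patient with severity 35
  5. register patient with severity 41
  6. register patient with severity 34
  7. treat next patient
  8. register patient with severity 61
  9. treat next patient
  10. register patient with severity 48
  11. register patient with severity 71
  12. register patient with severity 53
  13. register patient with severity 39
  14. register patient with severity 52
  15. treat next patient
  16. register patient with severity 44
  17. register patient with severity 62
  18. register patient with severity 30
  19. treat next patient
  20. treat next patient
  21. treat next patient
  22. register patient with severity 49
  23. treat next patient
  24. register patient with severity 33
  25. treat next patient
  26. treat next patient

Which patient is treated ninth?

insert 31 → {31}
insert 58 → {58, 31}
insert 43 → {58, 43, 31}
insert 35 → {58, 43, 35, 31}
insert 41 → {58, 43, 41, 35, 31}
insert 34 → {58, 43, 41, 35, 34, 31}
treat next patient → 58; now {43, 41, 35, 34, 31}
insert 61 → {61, 43, 41, 35, 34, 31}
treat next patient → 61; now {43, 41, 35, 34, 31}
insert 48 → {48, 43, 41, 35, 34, 31}
insert 71 → {71, 48, 43, 41, 35, 34, 31}
insert 53 → {71, 53, 48, 43, 41, 35, 34, 31}
insert 39 → {71, 53, 48, 43, 41, 39, 35, 34, 31}
insert 52 → {71, 53, 52, 48, 43, 41, 39, 35, 34, 31}
treat next patient → 71; now {53, 52, 48, 43, 41, 39, 35, 34, 31}
insert 44 → {53, 52, 48, 44, 43, 41, 39, 35, 34, 31}
insert 62 → {62, 53, 52, 48, 44, 43, 41, 39, 35, 34, 31}
insert 30 → {62, 53, 52, 48, 44, 43, 41, 39, 35, 34, 31, 30}
treat next patient → 62; now {53, 52, 48, 44, 43, 41, 39, 35, 34, 31, 30}
treat next patient → 53; now {52, 48, 44, 43, 41, 39, 35, 34, 31, 30}
treat next patient → 52; now {48, 44, 43, 41, 39, 35, 34, 31, 30}
insert 49 → {49, 48, 44, 43, 41, 39, 35, 34, 31, 30}
treat next patient → 49; now {48, 44, 43, 41, 39, 35, 34, 31, 30}
insert 33 → {48, 44, 43, 41, 39, 35, 34, 33, 31, 30}
treat next patient → 48; now {44, 43, 41, 39, 35, 34, 33, 31, 30}
treat next patient → 44; now {43, 41, 39, 35, 34, 33, 31, 30}

44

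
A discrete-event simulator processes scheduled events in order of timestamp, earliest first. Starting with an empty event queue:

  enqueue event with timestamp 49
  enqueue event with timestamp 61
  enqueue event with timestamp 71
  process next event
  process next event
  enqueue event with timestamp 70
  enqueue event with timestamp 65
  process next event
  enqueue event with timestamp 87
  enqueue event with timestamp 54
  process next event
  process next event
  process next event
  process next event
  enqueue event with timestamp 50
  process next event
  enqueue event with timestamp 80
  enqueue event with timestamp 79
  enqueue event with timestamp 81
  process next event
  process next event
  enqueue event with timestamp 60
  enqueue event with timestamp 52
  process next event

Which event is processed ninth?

insert 49 → {49}
insert 61 → {49, 61}
insert 71 → {49, 61, 71}
process next event → 49; now {61, 71}
process next event → 61; now {71}
insert 70 → {70, 71}
insert 65 → {65, 70, 71}
process next event → 65; now {70, 71}
insert 87 → {70, 71, 87}
insert 54 → {54, 70, 71, 87}
process next event → 54; now {70, 71, 87}
process next event → 70; now {71, 87}
process next event → 71; now {87}
process next event → 87; now {}
insert 50 → {50}
process next event → 50; now {}
insert 80 → {80}
insert 79 → {79, 80}
insert 81 → {79, 80, 81}
process next event → 79; now {80, 81}
process next event → 80; now {81}
insert 60 → {60, 81}
insert 52 → {52, 60, 81}
process next event → 52; now {60, 81}

79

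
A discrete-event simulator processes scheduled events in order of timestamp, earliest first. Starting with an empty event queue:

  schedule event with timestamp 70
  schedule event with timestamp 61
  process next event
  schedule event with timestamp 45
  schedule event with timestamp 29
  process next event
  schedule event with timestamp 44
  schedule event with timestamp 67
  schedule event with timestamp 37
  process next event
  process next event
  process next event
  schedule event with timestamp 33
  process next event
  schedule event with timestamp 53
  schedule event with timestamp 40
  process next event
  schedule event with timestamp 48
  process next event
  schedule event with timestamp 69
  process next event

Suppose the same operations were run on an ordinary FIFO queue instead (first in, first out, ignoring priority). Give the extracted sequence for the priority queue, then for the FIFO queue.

priority queue: [61, 29, 37, 44, 45, 33, 40, 48, 53]; FIFO queue: 70, 61, 45, 29, 44, 67, 37, 33, 53

insert 70 → {70}
insert 61 → {61, 70}
process next event → 61; now {70}
insert 45 → {45, 70}
insert 29 → {29, 45, 70}
process next event → 29; now {45, 70}
insert 44 → {44, 45, 70}
insert 67 → {44, 45, 67, 70}
insert 37 → {37, 44, 45, 67, 70}
process next event → 37; now {44, 45, 67, 70}
process next event → 44; now {45, 67, 70}
process next event → 45; now {67, 70}
insert 33 → {33, 67, 70}
process next event → 33; now {67, 70}
insert 53 → {53, 67, 70}
insert 40 → {40, 53, 67, 70}
process next event → 40; now {53, 67, 70}
insert 48 → {48, 53, 67, 70}
process next event → 48; now {53, 67, 70}
insert 69 → {53, 67, 69, 70}
process next event → 53; now {67, 69, 70}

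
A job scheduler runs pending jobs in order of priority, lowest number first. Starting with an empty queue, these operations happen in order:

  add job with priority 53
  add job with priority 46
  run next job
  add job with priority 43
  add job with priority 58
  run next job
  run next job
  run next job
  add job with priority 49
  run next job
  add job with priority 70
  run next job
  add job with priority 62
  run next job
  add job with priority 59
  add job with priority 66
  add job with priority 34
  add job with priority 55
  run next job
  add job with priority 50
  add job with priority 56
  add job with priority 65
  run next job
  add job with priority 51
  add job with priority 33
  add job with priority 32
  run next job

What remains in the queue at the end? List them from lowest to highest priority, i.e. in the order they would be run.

[33, 51, 55, 56, 59, 65, 66]

insert 53 → {53}
insert 46 → {46, 53}
run next job → 46; now {53}
insert 43 → {43, 53}
insert 58 → {43, 53, 58}
run next job → 43; now {53, 58}
run next job → 53; now {58}
run next job → 58; now {}
insert 49 → {49}
run next job → 49; now {}
insert 70 → {70}
run next job → 70; now {}
insert 62 → {62}
run next job → 62; now {}
insert 59 → {59}
insert 66 → {59, 66}
insert 34 → {34, 59, 66}
insert 55 → {34, 55, 59, 66}
run next job → 34; now {55, 59, 66}
insert 50 → {50, 55, 59, 66}
insert 56 → {50, 55, 56, 59, 66}
insert 65 → {50, 55, 56, 59, 65, 66}
run next job → 50; now {55, 56, 59, 65, 66}
insert 51 → {51, 55, 56, 59, 65, 66}
insert 33 → {33, 51, 55, 56, 59, 65, 66}
insert 32 → {32, 33, 51, 55, 56, 59, 65, 66}
run next job → 32; now {33, 51, 55, 56, 59, 65, 66}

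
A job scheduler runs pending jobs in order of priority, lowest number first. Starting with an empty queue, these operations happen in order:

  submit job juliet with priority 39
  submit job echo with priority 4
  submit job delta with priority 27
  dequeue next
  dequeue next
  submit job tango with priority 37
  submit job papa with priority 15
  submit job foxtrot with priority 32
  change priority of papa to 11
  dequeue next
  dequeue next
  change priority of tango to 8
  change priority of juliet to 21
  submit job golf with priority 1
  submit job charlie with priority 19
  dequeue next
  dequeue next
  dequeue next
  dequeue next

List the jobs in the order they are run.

echo → delta → papa → foxtrot → golf → tango → charlie → juliet

add juliet (priority 39) → {juliet:39}
add echo (priority 4) → {echo:4, juliet:39}
add delta (priority 27) → {echo:4, delta:27, juliet:39}
dequeue next → echo; now {delta:27, juliet:39}
dequeue next → delta; now {juliet:39}
add tango (priority 37) → {tango:37, juliet:39}
add papa (priority 15) → {papa:15, tango:37, juliet:39}
add foxtrot (priority 32) → {papa:15, foxtrot:32, tango:37, juliet:39}
update papa to priority 11 → {papa:11, foxtrot:32, tango:37, juliet:39}
dequeue next → papa; now {foxtrot:32, tango:37, juliet:39}
dequeue next → foxtrot; now {tango:37, juliet:39}
update tango to priority 8 → {tango:8, juliet:39}
update juliet to priority 21 → {tango:8, juliet:21}
add golf (priority 1) → {golf:1, tango:8, juliet:21}
add charlie (priority 19) → {golf:1, tango:8, charlie:19, juliet:21}
dequeue next → golf; now {tango:8, charlie:19, juliet:21}
dequeue next → tango; now {charlie:19, juliet:21}
dequeue next → charlie; now {juliet:21}
dequeue next → juliet; now {}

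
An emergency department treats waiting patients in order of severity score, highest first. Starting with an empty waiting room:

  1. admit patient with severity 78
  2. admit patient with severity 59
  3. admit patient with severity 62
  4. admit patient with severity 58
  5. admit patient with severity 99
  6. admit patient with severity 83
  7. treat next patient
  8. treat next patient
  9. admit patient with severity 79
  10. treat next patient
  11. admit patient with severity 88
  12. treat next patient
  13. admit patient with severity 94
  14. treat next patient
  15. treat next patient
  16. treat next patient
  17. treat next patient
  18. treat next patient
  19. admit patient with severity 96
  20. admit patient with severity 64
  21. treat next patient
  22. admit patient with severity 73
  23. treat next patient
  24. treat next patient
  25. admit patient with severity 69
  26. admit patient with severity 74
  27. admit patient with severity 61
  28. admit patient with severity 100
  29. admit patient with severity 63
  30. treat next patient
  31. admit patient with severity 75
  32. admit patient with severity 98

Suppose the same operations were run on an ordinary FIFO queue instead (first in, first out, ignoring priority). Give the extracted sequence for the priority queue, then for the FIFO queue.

insert 78 → {78}
insert 59 → {78, 59}
insert 62 → {78, 62, 59}
insert 58 → {78, 62, 59, 58}
insert 99 → {99, 78, 62, 59, 58}
insert 83 → {99, 83, 78, 62, 59, 58}
treat next patient → 99; now {83, 78, 62, 59, 58}
treat next patient → 83; now {78, 62, 59, 58}
insert 79 → {79, 78, 62, 59, 58}
treat next patient → 79; now {78, 62, 59, 58}
insert 88 → {88, 78, 62, 59, 58}
treat next patient → 88; now {78, 62, 59, 58}
insert 94 → {94, 78, 62, 59, 58}
treat next patient → 94; now {78, 62, 59, 58}
treat next patient → 78; now {62, 59, 58}
treat next patient → 62; now {59, 58}
treat next patient → 59; now {58}
treat next patient → 58; now {}
insert 96 → {96}
insert 64 → {96, 64}
treat next patient → 96; now {64}
insert 73 → {73, 64}
treat next patient → 73; now {64}
treat next patient → 64; now {}
insert 69 → {69}
insert 74 → {74, 69}
insert 61 → {74, 69, 61}
insert 100 → {100, 74, 69, 61}
insert 63 → {100, 74, 69, 63, 61}
treat next patient → 100; now {74, 69, 63, 61}
insert 75 → {75, 74, 69, 63, 61}
insert 98 → {98, 75, 74, 69, 63, 61}

priority queue: [99, 83, 79, 88, 94, 78, 62, 59, 58, 96, 73, 64, 100]; FIFO queue: 78, 59, 62, 58, 99, 83, 79, 88, 94, 96, 64, 73, 69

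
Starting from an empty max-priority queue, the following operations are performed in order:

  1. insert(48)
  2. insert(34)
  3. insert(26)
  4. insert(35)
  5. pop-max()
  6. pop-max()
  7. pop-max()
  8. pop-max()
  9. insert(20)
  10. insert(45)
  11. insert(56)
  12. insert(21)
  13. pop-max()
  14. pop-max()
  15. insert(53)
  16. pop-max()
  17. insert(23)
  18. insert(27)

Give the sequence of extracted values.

insert 48 → {48}
insert 34 → {48, 34}
insert 26 → {48, 34, 26}
insert 35 → {48, 35, 34, 26}
pop-max → 48; now {35, 34, 26}
pop-max → 35; now {34, 26}
pop-max → 34; now {26}
pop-max → 26; now {}
insert 20 → {20}
insert 45 → {45, 20}
insert 56 → {56, 45, 20}
insert 21 → {56, 45, 21, 20}
pop-max → 56; now {45, 21, 20}
pop-max → 45; now {21, 20}
insert 53 → {53, 21, 20}
pop-max → 53; now {21, 20}
insert 23 → {23, 21, 20}
insert 27 → {27, 23, 21, 20}

48, 35, 34, 26, 56, 45, 53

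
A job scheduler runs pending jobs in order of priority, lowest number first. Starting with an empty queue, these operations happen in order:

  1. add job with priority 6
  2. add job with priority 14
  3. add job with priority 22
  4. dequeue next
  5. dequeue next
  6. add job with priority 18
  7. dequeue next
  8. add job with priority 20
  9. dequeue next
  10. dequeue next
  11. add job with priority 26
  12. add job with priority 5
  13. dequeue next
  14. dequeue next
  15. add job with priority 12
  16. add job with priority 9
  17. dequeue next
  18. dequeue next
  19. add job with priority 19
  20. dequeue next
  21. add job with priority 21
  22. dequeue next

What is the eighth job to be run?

insert 6 → {6}
insert 14 → {6, 14}
insert 22 → {6, 14, 22}
dequeue next → 6; now {14, 22}
dequeue next → 14; now {22}
insert 18 → {18, 22}
dequeue next → 18; now {22}
insert 20 → {20, 22}
dequeue next → 20; now {22}
dequeue next → 22; now {}
insert 26 → {26}
insert 5 → {5, 26}
dequeue next → 5; now {26}
dequeue next → 26; now {}
insert 12 → {12}
insert 9 → {9, 12}
dequeue next → 9; now {12}
dequeue next → 12; now {}
insert 19 → {19}
dequeue next → 19; now {}
insert 21 → {21}
dequeue next → 21; now {}

9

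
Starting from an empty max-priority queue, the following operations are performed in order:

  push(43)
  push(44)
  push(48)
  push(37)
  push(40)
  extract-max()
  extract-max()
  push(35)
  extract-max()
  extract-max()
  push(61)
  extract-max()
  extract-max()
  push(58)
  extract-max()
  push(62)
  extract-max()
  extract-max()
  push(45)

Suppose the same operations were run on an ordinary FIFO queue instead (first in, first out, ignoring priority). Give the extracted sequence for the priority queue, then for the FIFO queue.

priority queue: 48 → 44 → 43 → 40 → 61 → 37 → 58 → 62 → 35; FIFO queue: [43, 44, 48, 37, 40, 35, 61, 58, 62]

insert 43 → {43}
insert 44 → {44, 43}
insert 48 → {48, 44, 43}
insert 37 → {48, 44, 43, 37}
insert 40 → {48, 44, 43, 40, 37}
extract-max → 48; now {44, 43, 40, 37}
extract-max → 44; now {43, 40, 37}
insert 35 → {43, 40, 37, 35}
extract-max → 43; now {40, 37, 35}
extract-max → 40; now {37, 35}
insert 61 → {61, 37, 35}
extract-max → 61; now {37, 35}
extract-max → 37; now {35}
insert 58 → {58, 35}
extract-max → 58; now {35}
insert 62 → {62, 35}
extract-max → 62; now {35}
extract-max → 35; now {}
insert 45 → {45}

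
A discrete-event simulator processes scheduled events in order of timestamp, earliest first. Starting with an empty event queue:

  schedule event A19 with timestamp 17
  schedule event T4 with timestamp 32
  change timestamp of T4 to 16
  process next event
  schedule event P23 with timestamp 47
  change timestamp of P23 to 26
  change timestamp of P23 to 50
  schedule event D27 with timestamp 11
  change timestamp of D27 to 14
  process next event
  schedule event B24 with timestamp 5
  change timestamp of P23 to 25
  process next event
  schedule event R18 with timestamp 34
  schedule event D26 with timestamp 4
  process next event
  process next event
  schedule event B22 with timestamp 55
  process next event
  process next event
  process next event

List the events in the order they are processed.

add A19 (timestamp 17) → {A19:17}
add T4 (timestamp 32) → {A19:17, T4:32}
update T4 to timestamp 16 → {T4:16, A19:17}
process next event → T4; now {A19:17}
add P23 (timestamp 47) → {A19:17, P23:47}
update P23 to timestamp 26 → {A19:17, P23:26}
update P23 to timestamp 50 → {A19:17, P23:50}
add D27 (timestamp 11) → {D27:11, A19:17, P23:50}
update D27 to timestamp 14 → {D27:14, A19:17, P23:50}
process next event → D27; now {A19:17, P23:50}
add B24 (timestamp 5) → {B24:5, A19:17, P23:50}
update P23 to timestamp 25 → {B24:5, A19:17, P23:25}
process next event → B24; now {A19:17, P23:25}
add R18 (timestamp 34) → {A19:17, P23:25, R18:34}
add D26 (timestamp 4) → {D26:4, A19:17, P23:25, R18:34}
process next event → D26; now {A19:17, P23:25, R18:34}
process next event → A19; now {P23:25, R18:34}
add B22 (timestamp 55) → {P23:25, R18:34, B22:55}
process next event → P23; now {R18:34, B22:55}
process next event → R18; now {B22:55}
process next event → B22; now {}

[T4, D27, B24, D26, A19, P23, R18, B22]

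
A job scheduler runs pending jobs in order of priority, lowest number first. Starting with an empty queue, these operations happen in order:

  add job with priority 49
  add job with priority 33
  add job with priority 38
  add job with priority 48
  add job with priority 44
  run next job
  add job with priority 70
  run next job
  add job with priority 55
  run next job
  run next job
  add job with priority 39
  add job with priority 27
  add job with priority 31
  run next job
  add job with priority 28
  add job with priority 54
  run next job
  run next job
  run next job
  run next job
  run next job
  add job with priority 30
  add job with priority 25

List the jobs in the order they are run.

33 → 38 → 44 → 48 → 27 → 28 → 31 → 39 → 49 → 54

insert 49 → {49}
insert 33 → {33, 49}
insert 38 → {33, 38, 49}
insert 48 → {33, 38, 48, 49}
insert 44 → {33, 38, 44, 48, 49}
run next job → 33; now {38, 44, 48, 49}
insert 70 → {38, 44, 48, 49, 70}
run next job → 38; now {44, 48, 49, 70}
insert 55 → {44, 48, 49, 55, 70}
run next job → 44; now {48, 49, 55, 70}
run next job → 48; now {49, 55, 70}
insert 39 → {39, 49, 55, 70}
insert 27 → {27, 39, 49, 55, 70}
insert 31 → {27, 31, 39, 49, 55, 70}
run next job → 27; now {31, 39, 49, 55, 70}
insert 28 → {28, 31, 39, 49, 55, 70}
insert 54 → {28, 31, 39, 49, 54, 55, 70}
run next job → 28; now {31, 39, 49, 54, 55, 70}
run next job → 31; now {39, 49, 54, 55, 70}
run next job → 39; now {49, 54, 55, 70}
run next job → 49; now {54, 55, 70}
run next job → 54; now {55, 70}
insert 30 → {30, 55, 70}
insert 25 → {25, 30, 55, 70}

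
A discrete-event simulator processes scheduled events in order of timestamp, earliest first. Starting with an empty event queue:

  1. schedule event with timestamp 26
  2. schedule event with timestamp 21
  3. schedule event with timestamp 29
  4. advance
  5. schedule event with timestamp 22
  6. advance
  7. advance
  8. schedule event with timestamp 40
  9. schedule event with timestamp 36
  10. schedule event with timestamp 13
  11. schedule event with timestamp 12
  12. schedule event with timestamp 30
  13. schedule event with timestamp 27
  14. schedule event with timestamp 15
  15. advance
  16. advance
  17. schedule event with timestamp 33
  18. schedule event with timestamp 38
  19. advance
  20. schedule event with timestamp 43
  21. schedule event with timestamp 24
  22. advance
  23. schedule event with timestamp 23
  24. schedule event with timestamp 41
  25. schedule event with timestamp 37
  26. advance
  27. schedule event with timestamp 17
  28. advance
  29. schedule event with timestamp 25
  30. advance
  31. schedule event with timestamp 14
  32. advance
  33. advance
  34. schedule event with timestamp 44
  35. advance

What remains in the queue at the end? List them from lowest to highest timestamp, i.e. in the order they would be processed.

insert 26 → {26}
insert 21 → {21, 26}
insert 29 → {21, 26, 29}
advance → 21; now {26, 29}
insert 22 → {22, 26, 29}
advance → 22; now {26, 29}
advance → 26; now {29}
insert 40 → {29, 40}
insert 36 → {29, 36, 40}
insert 13 → {13, 29, 36, 40}
insert 12 → {12, 13, 29, 36, 40}
insert 30 → {12, 13, 29, 30, 36, 40}
insert 27 → {12, 13, 27, 29, 30, 36, 40}
insert 15 → {12, 13, 15, 27, 29, 30, 36, 40}
advance → 12; now {13, 15, 27, 29, 30, 36, 40}
advance → 13; now {15, 27, 29, 30, 36, 40}
insert 33 → {15, 27, 29, 30, 33, 36, 40}
insert 38 → {15, 27, 29, 30, 33, 36, 38, 40}
advance → 15; now {27, 29, 30, 33, 36, 38, 40}
insert 43 → {27, 29, 30, 33, 36, 38, 40, 43}
insert 24 → {24, 27, 29, 30, 33, 36, 38, 40, 43}
advance → 24; now {27, 29, 30, 33, 36, 38, 40, 43}
insert 23 → {23, 27, 29, 30, 33, 36, 38, 40, 43}
insert 41 → {23, 27, 29, 30, 33, 36, 38, 40, 41, 43}
insert 37 → {23, 27, 29, 30, 33, 36, 37, 38, 40, 41, 43}
advance → 23; now {27, 29, 30, 33, 36, 37, 38, 40, 41, 43}
insert 17 → {17, 27, 29, 30, 33, 36, 37, 38, 40, 41, 43}
advance → 17; now {27, 29, 30, 33, 36, 37, 38, 40, 41, 43}
insert 25 → {25, 27, 29, 30, 33, 36, 37, 38, 40, 41, 43}
advance → 25; now {27, 29, 30, 33, 36, 37, 38, 40, 41, 43}
insert 14 → {14, 27, 29, 30, 33, 36, 37, 38, 40, 41, 43}
advance → 14; now {27, 29, 30, 33, 36, 37, 38, 40, 41, 43}
advance → 27; now {29, 30, 33, 36, 37, 38, 40, 41, 43}
insert 44 → {29, 30, 33, 36, 37, 38, 40, 41, 43, 44}
advance → 29; now {30, 33, 36, 37, 38, 40, 41, 43, 44}

30, 33, 36, 37, 38, 40, 41, 43, 44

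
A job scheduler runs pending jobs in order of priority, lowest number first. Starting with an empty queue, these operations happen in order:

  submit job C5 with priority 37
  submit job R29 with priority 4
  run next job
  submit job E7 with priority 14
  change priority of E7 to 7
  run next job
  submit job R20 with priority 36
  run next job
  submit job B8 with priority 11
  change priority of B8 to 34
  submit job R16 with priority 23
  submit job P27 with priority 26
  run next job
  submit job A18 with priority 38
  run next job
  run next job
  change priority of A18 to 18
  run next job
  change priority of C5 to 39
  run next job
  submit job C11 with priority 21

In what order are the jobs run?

add C5 (priority 37) → {C5:37}
add R29 (priority 4) → {R29:4, C5:37}
run next job → R29; now {C5:37}
add E7 (priority 14) → {E7:14, C5:37}
update E7 to priority 7 → {E7:7, C5:37}
run next job → E7; now {C5:37}
add R20 (priority 36) → {R20:36, C5:37}
run next job → R20; now {C5:37}
add B8 (priority 11) → {B8:11, C5:37}
update B8 to priority 34 → {B8:34, C5:37}
add R16 (priority 23) → {R16:23, B8:34, C5:37}
add P27 (priority 26) → {R16:23, P27:26, B8:34, C5:37}
run next job → R16; now {P27:26, B8:34, C5:37}
add A18 (priority 38) → {P27:26, B8:34, C5:37, A18:38}
run next job → P27; now {B8:34, C5:37, A18:38}
run next job → B8; now {C5:37, A18:38}
update A18 to priority 18 → {A18:18, C5:37}
run next job → A18; now {C5:37}
update C5 to priority 39 → {C5:39}
run next job → C5; now {}
add C11 (priority 21) → {C11:21}

[R29, E7, R20, R16, P27, B8, A18, C5]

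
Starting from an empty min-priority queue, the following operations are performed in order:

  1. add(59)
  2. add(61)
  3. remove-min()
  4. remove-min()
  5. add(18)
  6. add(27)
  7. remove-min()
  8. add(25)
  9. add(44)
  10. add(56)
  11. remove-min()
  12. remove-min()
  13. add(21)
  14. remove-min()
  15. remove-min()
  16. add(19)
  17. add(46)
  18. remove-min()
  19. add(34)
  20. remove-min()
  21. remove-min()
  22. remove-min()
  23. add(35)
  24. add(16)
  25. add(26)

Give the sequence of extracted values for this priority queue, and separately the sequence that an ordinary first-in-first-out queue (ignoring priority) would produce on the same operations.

priority queue: 59, 61, 18, 25, 27, 21, 44, 19, 34, 46, 56; FIFO queue: 59, 61, 18, 27, 25, 44, 56, 21, 19, 46, 34

insert 59 → {59}
insert 61 → {59, 61}
remove-min → 59; now {61}
remove-min → 61; now {}
insert 18 → {18}
insert 27 → {18, 27}
remove-min → 18; now {27}
insert 25 → {25, 27}
insert 44 → {25, 27, 44}
insert 56 → {25, 27, 44, 56}
remove-min → 25; now {27, 44, 56}
remove-min → 27; now {44, 56}
insert 21 → {21, 44, 56}
remove-min → 21; now {44, 56}
remove-min → 44; now {56}
insert 19 → {19, 56}
insert 46 → {19, 46, 56}
remove-min → 19; now {46, 56}
insert 34 → {34, 46, 56}
remove-min → 34; now {46, 56}
remove-min → 46; now {56}
remove-min → 56; now {}
insert 35 → {35}
insert 16 → {16, 35}
insert 26 → {16, 26, 35}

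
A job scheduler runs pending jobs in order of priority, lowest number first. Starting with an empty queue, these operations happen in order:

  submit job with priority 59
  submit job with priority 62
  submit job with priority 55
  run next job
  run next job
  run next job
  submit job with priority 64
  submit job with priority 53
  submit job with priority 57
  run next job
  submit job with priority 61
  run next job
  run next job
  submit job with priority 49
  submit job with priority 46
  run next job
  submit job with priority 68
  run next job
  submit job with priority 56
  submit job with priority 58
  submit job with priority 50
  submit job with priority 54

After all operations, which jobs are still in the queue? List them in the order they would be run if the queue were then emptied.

insert 59 → {59}
insert 62 → {59, 62}
insert 55 → {55, 59, 62}
run next job → 55; now {59, 62}
run next job → 59; now {62}
run next job → 62; now {}
insert 64 → {64}
insert 53 → {53, 64}
insert 57 → {53, 57, 64}
run next job → 53; now {57, 64}
insert 61 → {57, 61, 64}
run next job → 57; now {61, 64}
run next job → 61; now {64}
insert 49 → {49, 64}
insert 46 → {46, 49, 64}
run next job → 46; now {49, 64}
insert 68 → {49, 64, 68}
run next job → 49; now {64, 68}
insert 56 → {56, 64, 68}
insert 58 → {56, 58, 64, 68}
insert 50 → {50, 56, 58, 64, 68}
insert 54 → {50, 54, 56, 58, 64, 68}

[50, 54, 56, 58, 64, 68]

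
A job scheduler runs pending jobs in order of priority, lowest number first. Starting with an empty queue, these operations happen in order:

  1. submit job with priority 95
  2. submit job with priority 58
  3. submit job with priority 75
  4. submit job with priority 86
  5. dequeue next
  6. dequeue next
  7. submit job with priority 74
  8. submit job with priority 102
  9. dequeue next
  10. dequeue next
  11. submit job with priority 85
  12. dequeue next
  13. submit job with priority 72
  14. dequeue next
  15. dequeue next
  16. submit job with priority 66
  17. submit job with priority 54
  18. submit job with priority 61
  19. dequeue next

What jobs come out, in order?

[58, 75, 74, 86, 85, 72, 95, 54]

insert 95 → {95}
insert 58 → {58, 95}
insert 75 → {58, 75, 95}
insert 86 → {58, 75, 86, 95}
dequeue next → 58; now {75, 86, 95}
dequeue next → 75; now {86, 95}
insert 74 → {74, 86, 95}
insert 102 → {74, 86, 95, 102}
dequeue next → 74; now {86, 95, 102}
dequeue next → 86; now {95, 102}
insert 85 → {85, 95, 102}
dequeue next → 85; now {95, 102}
insert 72 → {72, 95, 102}
dequeue next → 72; now {95, 102}
dequeue next → 95; now {102}
insert 66 → {66, 102}
insert 54 → {54, 66, 102}
insert 61 → {54, 61, 66, 102}
dequeue next → 54; now {61, 66, 102}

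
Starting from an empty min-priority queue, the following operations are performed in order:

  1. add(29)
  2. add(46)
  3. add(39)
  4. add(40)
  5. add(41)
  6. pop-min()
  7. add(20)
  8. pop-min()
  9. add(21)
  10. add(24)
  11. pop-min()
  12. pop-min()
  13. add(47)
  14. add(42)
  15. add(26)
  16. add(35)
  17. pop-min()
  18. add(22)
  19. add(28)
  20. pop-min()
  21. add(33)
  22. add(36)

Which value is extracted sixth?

22

insert 29 → {29}
insert 46 → {29, 46}
insert 39 → {29, 39, 46}
insert 40 → {29, 39, 40, 46}
insert 41 → {29, 39, 40, 41, 46}
pop-min → 29; now {39, 40, 41, 46}
insert 20 → {20, 39, 40, 41, 46}
pop-min → 20; now {39, 40, 41, 46}
insert 21 → {21, 39, 40, 41, 46}
insert 24 → {21, 24, 39, 40, 41, 46}
pop-min → 21; now {24, 39, 40, 41, 46}
pop-min → 24; now {39, 40, 41, 46}
insert 47 → {39, 40, 41, 46, 47}
insert 42 → {39, 40, 41, 42, 46, 47}
insert 26 → {26, 39, 40, 41, 42, 46, 47}
insert 35 → {26, 35, 39, 40, 41, 42, 46, 47}
pop-min → 26; now {35, 39, 40, 41, 42, 46, 47}
insert 22 → {22, 35, 39, 40, 41, 42, 46, 47}
insert 28 → {22, 28, 35, 39, 40, 41, 42, 46, 47}
pop-min → 22; now {28, 35, 39, 40, 41, 42, 46, 47}
insert 33 → {28, 33, 35, 39, 40, 41, 42, 46, 47}
insert 36 → {28, 33, 35, 36, 39, 40, 41, 42, 46, 47}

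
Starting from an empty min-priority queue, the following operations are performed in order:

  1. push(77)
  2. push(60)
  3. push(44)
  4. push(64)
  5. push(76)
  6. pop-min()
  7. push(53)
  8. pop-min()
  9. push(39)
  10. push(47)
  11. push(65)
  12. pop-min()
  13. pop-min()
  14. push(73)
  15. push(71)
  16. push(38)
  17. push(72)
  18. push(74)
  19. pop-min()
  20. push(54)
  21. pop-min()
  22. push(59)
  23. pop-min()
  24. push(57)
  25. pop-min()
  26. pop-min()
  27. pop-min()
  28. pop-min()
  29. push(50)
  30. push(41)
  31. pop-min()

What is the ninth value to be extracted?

60

insert 77 → {77}
insert 60 → {60, 77}
insert 44 → {44, 60, 77}
insert 64 → {44, 60, 64, 77}
insert 76 → {44, 60, 64, 76, 77}
pop-min → 44; now {60, 64, 76, 77}
insert 53 → {53, 60, 64, 76, 77}
pop-min → 53; now {60, 64, 76, 77}
insert 39 → {39, 60, 64, 76, 77}
insert 47 → {39, 47, 60, 64, 76, 77}
insert 65 → {39, 47, 60, 64, 65, 76, 77}
pop-min → 39; now {47, 60, 64, 65, 76, 77}
pop-min → 47; now {60, 64, 65, 76, 77}
insert 73 → {60, 64, 65, 73, 76, 77}
insert 71 → {60, 64, 65, 71, 73, 76, 77}
insert 38 → {38, 60, 64, 65, 71, 73, 76, 77}
insert 72 → {38, 60, 64, 65, 71, 72, 73, 76, 77}
insert 74 → {38, 60, 64, 65, 71, 72, 73, 74, 76, 77}
pop-min → 38; now {60, 64, 65, 71, 72, 73, 74, 76, 77}
insert 54 → {54, 60, 64, 65, 71, 72, 73, 74, 76, 77}
pop-min → 54; now {60, 64, 65, 71, 72, 73, 74, 76, 77}
insert 59 → {59, 60, 64, 65, 71, 72, 73, 74, 76, 77}
pop-min → 59; now {60, 64, 65, 71, 72, 73, 74, 76, 77}
insert 57 → {57, 60, 64, 65, 71, 72, 73, 74, 76, 77}
pop-min → 57; now {60, 64, 65, 71, 72, 73, 74, 76, 77}
pop-min → 60; now {64, 65, 71, 72, 73, 74, 76, 77}
pop-min → 64; now {65, 71, 72, 73, 74, 76, 77}
pop-min → 65; now {71, 72, 73, 74, 76, 77}
insert 50 → {50, 71, 72, 73, 74, 76, 77}
insert 41 → {41, 50, 71, 72, 73, 74, 76, 77}
pop-min → 41; now {50, 71, 72, 73, 74, 76, 77}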